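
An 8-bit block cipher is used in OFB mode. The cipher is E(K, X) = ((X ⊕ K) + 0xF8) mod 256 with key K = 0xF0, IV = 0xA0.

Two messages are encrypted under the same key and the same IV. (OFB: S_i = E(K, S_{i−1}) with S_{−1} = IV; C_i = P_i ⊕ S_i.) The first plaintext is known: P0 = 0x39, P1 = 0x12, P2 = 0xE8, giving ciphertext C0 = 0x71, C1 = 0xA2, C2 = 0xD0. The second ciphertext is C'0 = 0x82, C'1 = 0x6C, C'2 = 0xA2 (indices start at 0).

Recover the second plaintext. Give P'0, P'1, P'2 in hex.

P'0 = 0xCA, P'1 = 0xDC, P'2 = 0x9A

In OFB with a reused IV, both messages share the same keystream S_i, so C_i ⊕ C'_i = P_i ⊕ P'_i and thus P'_i = P_i ⊕ C_i ⊕ C'_i.
P'0: 0x39 ⊕ 0x71 ⊕ 0x82 = 0xCA.
P'1: 0x12 ⊕ 0xA2 ⊕ 0x6C = 0xDC.
P'2: 0xE8 ⊕ 0xD0 ⊕ 0xA2 = 0x9A.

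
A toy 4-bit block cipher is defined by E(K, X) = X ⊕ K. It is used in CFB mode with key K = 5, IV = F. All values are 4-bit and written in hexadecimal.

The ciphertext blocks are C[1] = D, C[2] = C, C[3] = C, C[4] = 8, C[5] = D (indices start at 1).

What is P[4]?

P[4] = 1

CFB decryption: P_i = C_i ⊕ E(K, C_{i−1}), with C_{0} = IV.
P[4]: E(K, C) = 9; 8 ⊕ 9 = 1.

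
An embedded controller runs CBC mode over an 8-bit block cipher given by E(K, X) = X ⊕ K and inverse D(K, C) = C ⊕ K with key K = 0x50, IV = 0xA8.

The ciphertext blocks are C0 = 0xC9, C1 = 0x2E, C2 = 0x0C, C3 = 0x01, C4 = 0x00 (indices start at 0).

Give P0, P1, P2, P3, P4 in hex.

P0 = 0x31, P1 = 0xB7, P2 = 0x72, P3 = 0x5D, P4 = 0x51

CBC decryption: P_i = D(K, C_i) ⊕ C_{i−1}, with C_{−1} = IV.
P0: D(K, 0xC9) = 0x99; 0x99 ⊕ 0xA8 = 0x31.
P1: D(K, 0x2E) = 0x7E; 0x7E ⊕ 0xC9 = 0xB7.
P2: D(K, 0x0C) = 0x5C; 0x5C ⊕ 0x2E = 0x72.
P3: D(K, 0x01) = 0x51; 0x51 ⊕ 0x0C = 0x5D.
P4: D(K, 0x00) = 0x50; 0x50 ⊕ 0x01 = 0x51.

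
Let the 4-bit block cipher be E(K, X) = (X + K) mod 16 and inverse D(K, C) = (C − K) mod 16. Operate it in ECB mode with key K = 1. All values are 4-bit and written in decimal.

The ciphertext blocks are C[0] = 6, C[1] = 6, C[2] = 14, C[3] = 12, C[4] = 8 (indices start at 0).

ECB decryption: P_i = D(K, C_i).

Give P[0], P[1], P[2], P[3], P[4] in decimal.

P[0]: D(K, 6) = 5.
P[1]: D(K, 6) = 5.
P[2]: D(K, 14) = 13.
P[3]: D(K, 12) = 11.
P[4]: D(K, 8) = 7.

P[0] = 5, P[1] = 5, P[2] = 13, P[3] = 11, P[4] = 7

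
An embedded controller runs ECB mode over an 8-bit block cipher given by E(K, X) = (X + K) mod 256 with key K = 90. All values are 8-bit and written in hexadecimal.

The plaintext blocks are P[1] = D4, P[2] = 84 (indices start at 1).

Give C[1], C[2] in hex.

ECB encryption: C_i = E(K, P_i).
C[1]: E(K, D4) = 64.
C[2]: E(K, 84) = 14.

C[1] = 64, C[2] = 14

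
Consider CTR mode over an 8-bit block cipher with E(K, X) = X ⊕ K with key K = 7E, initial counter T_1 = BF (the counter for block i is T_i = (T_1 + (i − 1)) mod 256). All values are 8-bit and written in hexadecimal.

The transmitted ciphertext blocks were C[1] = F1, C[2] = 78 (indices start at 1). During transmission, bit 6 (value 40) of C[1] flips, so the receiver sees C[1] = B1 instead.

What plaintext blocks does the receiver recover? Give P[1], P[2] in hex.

CTR decryption: S_i = E(K, T_i) where T_i is the counter for block i; P_i = C_i ⊕ S_i.
Only C[1] changed, to B1. In CTR, a change in C_i flips the same bit in P_i only; the keystream is unaffected. Decrypting the received ciphertext:
P[1]: T = BF, S = E(K, T) = C1; B1 ⊕ C1 = 70.
P[2]: T = C0, S = E(K, T) = BE; 78 ⊕ BE = C6.
Blocks that differ from the original plaintext: P[1].

P[1] = 70, P[2] = C6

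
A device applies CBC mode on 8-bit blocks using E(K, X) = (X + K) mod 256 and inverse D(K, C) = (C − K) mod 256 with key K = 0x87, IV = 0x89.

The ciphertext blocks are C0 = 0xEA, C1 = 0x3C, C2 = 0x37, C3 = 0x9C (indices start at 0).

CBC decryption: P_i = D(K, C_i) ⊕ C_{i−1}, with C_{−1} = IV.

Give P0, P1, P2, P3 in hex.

P0: D(K, 0xEA) = 0x63; 0x63 ⊕ 0x89 = 0xEA.
P1: D(K, 0x3C) = 0xB5; 0xB5 ⊕ 0xEA = 0x5F.
P2: D(K, 0x37) = 0xB0; 0xB0 ⊕ 0x3C = 0x8C.
P3: D(K, 0x9C) = 0x15; 0x15 ⊕ 0x37 = 0x22.

P0 = 0xEA, P1 = 0x5F, P2 = 0x8C, P3 = 0x22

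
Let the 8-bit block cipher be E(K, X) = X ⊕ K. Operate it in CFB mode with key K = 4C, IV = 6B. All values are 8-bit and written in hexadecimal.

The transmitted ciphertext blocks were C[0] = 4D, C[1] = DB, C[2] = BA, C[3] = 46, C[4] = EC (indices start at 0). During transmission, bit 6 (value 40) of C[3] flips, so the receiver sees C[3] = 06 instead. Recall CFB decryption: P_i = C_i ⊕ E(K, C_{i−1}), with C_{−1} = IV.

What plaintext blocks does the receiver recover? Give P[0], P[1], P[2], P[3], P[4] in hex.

P[0] = 6A, P[1] = DA, P[2] = 2D, P[3] = F0, P[4] = A6

Only C[3] changed, to 06. In CFB, a change in C_i flips the same bit in P_i and garbles P_{i+1}. Decrypting the received ciphertext:
P[0]: E(K, 6B) = 27; 4D ⊕ 27 = 6A.
P[1]: E(K, 4D) = 01; DB ⊕ 01 = DA.
P[2]: E(K, DB) = 97; BA ⊕ 97 = 2D.
P[3]: E(K, BA) = F6; 06 ⊕ F6 = F0.
P[4]: E(K, 06) = 4A; EC ⊕ 4A = A6.
Blocks that differ from the original plaintext: P[3], P[4].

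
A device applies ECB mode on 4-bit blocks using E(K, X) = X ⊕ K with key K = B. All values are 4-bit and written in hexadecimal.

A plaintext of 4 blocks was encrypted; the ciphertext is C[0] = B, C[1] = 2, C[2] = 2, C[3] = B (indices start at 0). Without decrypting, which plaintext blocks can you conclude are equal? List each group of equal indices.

P[0] = P[3]; P[1] = P[2]

ECB encrypts each block independently with the same key, so equal ciphertext blocks imply equal plaintext blocks.
C[0] = C[3] = B, so P[0] = P[3].
C[1] = C[2] = 2, so P[1] = P[2].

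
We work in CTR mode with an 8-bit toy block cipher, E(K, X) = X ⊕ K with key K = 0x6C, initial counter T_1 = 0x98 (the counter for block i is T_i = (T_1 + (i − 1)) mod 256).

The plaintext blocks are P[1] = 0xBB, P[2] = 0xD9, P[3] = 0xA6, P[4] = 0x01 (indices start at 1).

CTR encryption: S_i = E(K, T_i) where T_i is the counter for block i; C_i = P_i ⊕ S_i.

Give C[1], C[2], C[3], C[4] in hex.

C[1] = 0x4F, C[2] = 0x2C, C[3] = 0x50, C[4] = 0xF6

C[1]: T = 0x98, S = E(K, T) = 0xF4; 0xBB ⊕ 0xF4 = 0x4F.
C[2]: T = 0x99, S = E(K, T) = 0xF5; 0xD9 ⊕ 0xF5 = 0x2C.
C[3]: T = 0x9A, S = E(K, T) = 0xF6; 0xA6 ⊕ 0xF6 = 0x50.
C[4]: T = 0x9B, S = E(K, T) = 0xF7; 0x01 ⊕ 0xF7 = 0xF6.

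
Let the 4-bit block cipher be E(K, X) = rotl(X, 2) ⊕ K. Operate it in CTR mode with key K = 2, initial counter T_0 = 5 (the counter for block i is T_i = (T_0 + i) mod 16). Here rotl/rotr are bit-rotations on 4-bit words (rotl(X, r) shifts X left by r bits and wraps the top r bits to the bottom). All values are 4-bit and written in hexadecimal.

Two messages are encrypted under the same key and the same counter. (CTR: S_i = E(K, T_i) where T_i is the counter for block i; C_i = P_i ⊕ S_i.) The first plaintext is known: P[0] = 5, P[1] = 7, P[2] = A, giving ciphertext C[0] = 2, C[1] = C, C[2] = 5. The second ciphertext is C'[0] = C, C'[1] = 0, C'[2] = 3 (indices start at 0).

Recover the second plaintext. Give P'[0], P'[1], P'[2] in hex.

In CTR with a reused counter, both messages share the same keystream S_i, so C_i ⊕ C'_i = P_i ⊕ P'_i and thus P'_i = P_i ⊕ C_i ⊕ C'_i.
P'[0]: 5 ⊕ 2 ⊕ C = B.
P'[1]: 7 ⊕ C ⊕ 0 = B.
P'[2]: A ⊕ 5 ⊕ 3 = C.

P'[0] = B, P'[1] = B, P'[2] = C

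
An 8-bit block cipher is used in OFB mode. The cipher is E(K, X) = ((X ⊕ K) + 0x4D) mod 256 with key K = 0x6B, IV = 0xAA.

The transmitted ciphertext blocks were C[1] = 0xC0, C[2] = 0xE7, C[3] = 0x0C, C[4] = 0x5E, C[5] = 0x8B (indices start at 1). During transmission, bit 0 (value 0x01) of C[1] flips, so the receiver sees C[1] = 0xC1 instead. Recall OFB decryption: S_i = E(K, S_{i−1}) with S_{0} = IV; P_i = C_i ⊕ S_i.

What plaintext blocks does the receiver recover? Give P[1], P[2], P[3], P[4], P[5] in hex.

Only C[1] changed, to 0xC1. In OFB, a change in C_i flips the same bit in P_i only; the keystream is unaffected. Decrypting the received ciphertext:
P[1]: S = E(K, 0xAA) = 0x0E; 0xC1 ⊕ 0x0E = 0xCF.
P[2]: S = E(K, 0x0E) = 0xB2; 0xE7 ⊕ 0xB2 = 0x55.
P[3]: S = E(K, 0xB2) = 0x26; 0x0C ⊕ 0x26 = 0x2A.
P[4]: S = E(K, 0x26) = 0x9A; 0x5E ⊕ 0x9A = 0xC4.
P[5]: S = E(K, 0x9A) = 0x3E; 0x8B ⊕ 0x3E = 0xB5.
Blocks that differ from the original plaintext: P[1].

P[1] = 0xCF, P[2] = 0x55, P[3] = 0x2A, P[4] = 0xC4, P[5] = 0xB5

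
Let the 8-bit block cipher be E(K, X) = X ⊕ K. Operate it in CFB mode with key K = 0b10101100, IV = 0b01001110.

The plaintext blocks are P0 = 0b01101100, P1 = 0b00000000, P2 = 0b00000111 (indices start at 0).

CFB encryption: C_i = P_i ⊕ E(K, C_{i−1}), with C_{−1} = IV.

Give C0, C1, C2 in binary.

C0: E(K, 0b01001110) = 0b11100010; 0b01101100 ⊕ 0b11100010 = 0b10001110.
C1: E(K, 0b10001110) = 0b00100010; 0b00000000 ⊕ 0b00100010 = 0b00100010.
C2: E(K, 0b00100010) = 0b10001110; 0b00000111 ⊕ 0b10001110 = 0b10001001.

C0 = 0b10001110, C1 = 0b00100010, C2 = 0b10001001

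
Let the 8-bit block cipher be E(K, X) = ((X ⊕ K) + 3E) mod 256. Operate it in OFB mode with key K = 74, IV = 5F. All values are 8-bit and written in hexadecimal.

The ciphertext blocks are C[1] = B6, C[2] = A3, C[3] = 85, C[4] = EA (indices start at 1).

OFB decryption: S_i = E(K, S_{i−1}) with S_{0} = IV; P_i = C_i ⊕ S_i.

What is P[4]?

P[4] = BD

P[1]: S = E(K, 5F) = 69; B6 ⊕ 69 = DF.
P[2]: S = E(K, 69) = 5B; A3 ⊕ 5B = F8.
P[3]: S = E(K, 5B) = 6D; 85 ⊕ 6D = E8.
P[4]: S = E(K, 6D) = 57; EA ⊕ 57 = BD.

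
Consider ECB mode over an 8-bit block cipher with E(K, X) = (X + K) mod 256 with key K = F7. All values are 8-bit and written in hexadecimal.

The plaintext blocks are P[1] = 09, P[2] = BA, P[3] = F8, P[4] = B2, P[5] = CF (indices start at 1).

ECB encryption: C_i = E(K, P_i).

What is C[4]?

C[4]: E(K, B2) = A9.

C[4] = A9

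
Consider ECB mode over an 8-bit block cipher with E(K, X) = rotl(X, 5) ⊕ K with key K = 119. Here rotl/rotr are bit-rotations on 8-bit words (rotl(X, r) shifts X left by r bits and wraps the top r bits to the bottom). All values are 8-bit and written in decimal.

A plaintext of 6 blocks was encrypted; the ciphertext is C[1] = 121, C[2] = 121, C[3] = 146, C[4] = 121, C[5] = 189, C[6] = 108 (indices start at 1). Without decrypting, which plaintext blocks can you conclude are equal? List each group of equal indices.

ECB encrypts each block independently with the same key, so equal ciphertext blocks imply equal plaintext blocks.
C[1] = C[2] = C[4] = 121, so P[1] = P[2] = P[4].

P[1] = P[2] = P[4]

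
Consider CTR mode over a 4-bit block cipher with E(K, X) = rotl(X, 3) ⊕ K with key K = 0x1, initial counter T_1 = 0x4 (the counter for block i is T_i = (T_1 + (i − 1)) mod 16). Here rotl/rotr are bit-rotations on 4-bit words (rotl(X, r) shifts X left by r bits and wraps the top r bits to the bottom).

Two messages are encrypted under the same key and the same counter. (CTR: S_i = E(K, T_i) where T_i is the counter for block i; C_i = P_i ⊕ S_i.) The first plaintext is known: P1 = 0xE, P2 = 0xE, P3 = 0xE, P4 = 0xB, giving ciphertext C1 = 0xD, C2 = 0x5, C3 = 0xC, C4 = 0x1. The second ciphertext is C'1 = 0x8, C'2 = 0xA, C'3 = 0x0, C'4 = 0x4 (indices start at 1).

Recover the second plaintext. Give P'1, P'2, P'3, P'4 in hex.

In CTR with a reused counter, both messages share the same keystream S_i, so C_i ⊕ C'_i = P_i ⊕ P'_i and thus P'_i = P_i ⊕ C_i ⊕ C'_i.
P'1: 0xE ⊕ 0xD ⊕ 0x8 = 0xB.
P'2: 0xE ⊕ 0x5 ⊕ 0xA = 0x1.
P'3: 0xE ⊕ 0xC ⊕ 0x0 = 0x2.
P'4: 0xB ⊕ 0x1 ⊕ 0x4 = 0xE.

P'1 = 0xB, P'2 = 0x1, P'3 = 0x2, P'4 = 0xE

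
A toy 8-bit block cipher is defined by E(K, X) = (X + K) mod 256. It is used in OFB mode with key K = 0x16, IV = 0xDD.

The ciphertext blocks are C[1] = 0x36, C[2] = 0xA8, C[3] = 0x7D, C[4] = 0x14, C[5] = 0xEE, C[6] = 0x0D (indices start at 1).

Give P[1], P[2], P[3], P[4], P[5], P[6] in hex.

OFB decryption: S_i = E(K, S_{i−1}) with S_{0} = IV; P_i = C_i ⊕ S_i.
P[1]: S = E(K, 0xDD) = 0xF3; 0x36 ⊕ 0xF3 = 0xC5.
P[2]: S = E(K, 0xF3) = 0x09; 0xA8 ⊕ 0x09 = 0xA1.
P[3]: S = E(K, 0x09) = 0x1F; 0x7D ⊕ 0x1F = 0x62.
P[4]: S = E(K, 0x1F) = 0x35; 0x14 ⊕ 0x35 = 0x21.
P[5]: S = E(K, 0x35) = 0x4B; 0xEE ⊕ 0x4B = 0xA5.
P[6]: S = E(K, 0x4B) = 0x61; 0x0D ⊕ 0x61 = 0x6C.

P[1] = 0xC5, P[2] = 0xA1, P[3] = 0x62, P[4] = 0x21, P[5] = 0xA5, P[6] = 0x6C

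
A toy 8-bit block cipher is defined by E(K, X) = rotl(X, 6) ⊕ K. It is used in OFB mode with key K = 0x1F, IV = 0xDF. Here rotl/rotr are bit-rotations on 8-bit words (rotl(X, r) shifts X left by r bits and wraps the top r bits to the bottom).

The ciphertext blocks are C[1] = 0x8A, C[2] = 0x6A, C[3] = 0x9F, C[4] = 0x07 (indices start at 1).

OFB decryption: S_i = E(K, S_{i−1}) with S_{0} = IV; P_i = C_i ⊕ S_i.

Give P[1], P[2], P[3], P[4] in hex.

P[1]: S = E(K, 0xDF) = 0xE8; 0x8A ⊕ 0xE8 = 0x62.
P[2]: S = E(K, 0xE8) = 0x25; 0x6A ⊕ 0x25 = 0x4F.
P[3]: S = E(K, 0x25) = 0x56; 0x9F ⊕ 0x56 = 0xC9.
P[4]: S = E(K, 0x56) = 0x8A; 0x07 ⊕ 0x8A = 0x8D.

P[1] = 0x62, P[2] = 0x4F, P[3] = 0xC9, P[4] = 0x8D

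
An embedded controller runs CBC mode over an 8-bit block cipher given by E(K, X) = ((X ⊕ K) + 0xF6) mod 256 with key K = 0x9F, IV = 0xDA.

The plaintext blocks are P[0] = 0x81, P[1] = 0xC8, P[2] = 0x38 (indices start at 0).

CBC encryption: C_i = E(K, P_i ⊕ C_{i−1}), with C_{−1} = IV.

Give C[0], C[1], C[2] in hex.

C[0] = 0xBA, C[1] = 0xE3, C[2] = 0x3A

C[0]: P[0] ⊕ 0xDA = 0x5B; E(K, 0x5B) = 0xBA.
C[1]: P[1] ⊕ 0xBA = 0x72; E(K, 0x72) = 0xE3.
C[2]: P[2] ⊕ 0xE3 = 0xDB; E(K, 0xDB) = 0x3A.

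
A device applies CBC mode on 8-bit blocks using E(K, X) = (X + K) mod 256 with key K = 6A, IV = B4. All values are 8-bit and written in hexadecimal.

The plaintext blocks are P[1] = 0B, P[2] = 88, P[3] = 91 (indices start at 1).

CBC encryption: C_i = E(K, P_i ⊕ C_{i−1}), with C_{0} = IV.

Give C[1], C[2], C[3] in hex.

C[1]: P[1] ⊕ B4 = BF; E(K, BF) = 29.
C[2]: P[2] ⊕ 29 = A1; E(K, A1) = 0B.
C[3]: P[3] ⊕ 0B = 9A; E(K, 9A) = 04.

C[1] = 29, C[2] = 0B, C[3] = 04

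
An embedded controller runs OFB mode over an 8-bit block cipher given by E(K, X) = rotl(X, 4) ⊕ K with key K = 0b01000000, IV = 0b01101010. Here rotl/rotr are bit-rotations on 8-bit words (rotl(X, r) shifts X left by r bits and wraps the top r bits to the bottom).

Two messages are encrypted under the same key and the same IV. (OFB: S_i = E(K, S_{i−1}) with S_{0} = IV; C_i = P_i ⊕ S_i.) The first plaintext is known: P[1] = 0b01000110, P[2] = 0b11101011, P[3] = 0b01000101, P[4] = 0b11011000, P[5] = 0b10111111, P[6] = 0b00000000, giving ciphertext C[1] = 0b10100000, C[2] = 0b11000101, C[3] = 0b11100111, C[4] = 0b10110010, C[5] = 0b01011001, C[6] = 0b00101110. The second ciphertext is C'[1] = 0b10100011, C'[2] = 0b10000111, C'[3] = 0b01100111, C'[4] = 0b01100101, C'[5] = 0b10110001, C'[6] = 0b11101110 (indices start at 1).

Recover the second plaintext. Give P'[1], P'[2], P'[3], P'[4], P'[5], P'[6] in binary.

P'[1] = 0b01000101, P'[2] = 0b10101001, P'[3] = 0b11000101, P'[4] = 0b00001111, P'[5] = 0b01010111, P'[6] = 0b11000000

In OFB with a reused IV, both messages share the same keystream S_i, so C_i ⊕ C'_i = P_i ⊕ P'_i and thus P'_i = P_i ⊕ C_i ⊕ C'_i.
P'[1]: 0b01000110 ⊕ 0b10100000 ⊕ 0b10100011 = 0b01000101.
P'[2]: 0b11101011 ⊕ 0b11000101 ⊕ 0b10000111 = 0b10101001.
P'[3]: 0b01000101 ⊕ 0b11100111 ⊕ 0b01100111 = 0b11000101.
P'[4]: 0b11011000 ⊕ 0b10110010 ⊕ 0b01100101 = 0b00001111.
P'[5]: 0b10111111 ⊕ 0b01011001 ⊕ 0b10110001 = 0b01010111.
P'[6]: 0b00000000 ⊕ 0b00101110 ⊕ 0b11101110 = 0b11000000.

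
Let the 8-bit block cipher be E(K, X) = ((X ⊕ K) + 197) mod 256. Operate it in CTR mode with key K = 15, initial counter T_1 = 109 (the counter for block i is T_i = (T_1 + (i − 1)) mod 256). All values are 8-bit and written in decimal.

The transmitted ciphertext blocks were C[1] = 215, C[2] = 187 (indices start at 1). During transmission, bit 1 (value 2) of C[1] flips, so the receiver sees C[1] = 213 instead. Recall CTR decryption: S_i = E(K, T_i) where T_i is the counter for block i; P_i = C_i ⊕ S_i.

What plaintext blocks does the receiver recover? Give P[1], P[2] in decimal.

P[1] = 242, P[2] = 157

Only C[1] changed, to 213. In CTR, a change in C_i flips the same bit in P_i only; the keystream is unaffected. Decrypting the received ciphertext:
P[1]: T = 109, S = E(K, T) = 39; 213 ⊕ 39 = 242.
P[2]: T = 110, S = E(K, T) = 38; 187 ⊕ 38 = 157.
Blocks that differ from the original plaintext: P[1].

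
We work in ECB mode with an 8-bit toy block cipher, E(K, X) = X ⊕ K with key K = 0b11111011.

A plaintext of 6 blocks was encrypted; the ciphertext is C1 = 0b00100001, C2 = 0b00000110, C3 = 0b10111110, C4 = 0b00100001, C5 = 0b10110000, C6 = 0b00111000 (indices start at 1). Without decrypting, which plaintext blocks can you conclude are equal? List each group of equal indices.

ECB encrypts each block independently with the same key, so equal ciphertext blocks imply equal plaintext blocks.
C1 = C4 = 0b00100001, so P1 = P4.

P1 = P4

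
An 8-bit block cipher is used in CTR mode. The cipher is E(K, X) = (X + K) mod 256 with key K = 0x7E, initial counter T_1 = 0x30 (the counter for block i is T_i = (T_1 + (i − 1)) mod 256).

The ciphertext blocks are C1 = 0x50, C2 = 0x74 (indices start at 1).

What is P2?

P2 = 0xDB

CTR decryption: S_i = E(K, T_i) where T_i is the counter for block i; P_i = C_i ⊕ S_i.
P2: T = 0x31, S = E(K, T) = 0xAF; 0x74 ⊕ 0xAF = 0xDB.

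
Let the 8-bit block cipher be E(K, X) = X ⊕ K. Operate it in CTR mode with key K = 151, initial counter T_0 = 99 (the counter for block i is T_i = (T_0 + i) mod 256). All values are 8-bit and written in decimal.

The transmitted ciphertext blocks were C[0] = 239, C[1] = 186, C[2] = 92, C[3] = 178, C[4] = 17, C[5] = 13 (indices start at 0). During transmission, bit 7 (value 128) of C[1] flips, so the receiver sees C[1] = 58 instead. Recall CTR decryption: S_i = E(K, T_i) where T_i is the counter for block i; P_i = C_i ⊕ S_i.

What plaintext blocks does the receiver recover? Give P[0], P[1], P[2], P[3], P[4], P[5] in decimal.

P[0] = 27, P[1] = 201, P[2] = 174, P[3] = 67, P[4] = 225, P[5] = 242

Only C[1] changed, to 58. In CTR, a change in C_i flips the same bit in P_i only; the keystream is unaffected. Decrypting the received ciphertext:
P[0]: T = 99, S = E(K, T) = 244; 239 ⊕ 244 = 27.
P[1]: T = 100, S = E(K, T) = 243; 58 ⊕ 243 = 201.
P[2]: T = 101, S = E(K, T) = 242; 92 ⊕ 242 = 174.
P[3]: T = 102, S = E(K, T) = 241; 178 ⊕ 241 = 67.
P[4]: T = 103, S = E(K, T) = 240; 17 ⊕ 240 = 225.
P[5]: T = 104, S = E(K, T) = 255; 13 ⊕ 255 = 242.
Blocks that differ from the original plaintext: P[1].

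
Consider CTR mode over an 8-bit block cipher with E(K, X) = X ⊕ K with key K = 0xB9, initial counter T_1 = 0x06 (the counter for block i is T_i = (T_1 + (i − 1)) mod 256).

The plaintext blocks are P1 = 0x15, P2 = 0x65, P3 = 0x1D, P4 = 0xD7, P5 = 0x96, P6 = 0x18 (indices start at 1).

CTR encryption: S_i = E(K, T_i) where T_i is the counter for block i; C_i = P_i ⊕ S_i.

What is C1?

C1 = 0xAA

C1: T = 0x06, S = E(K, T) = 0xBF; 0x15 ⊕ 0xBF = 0xAA.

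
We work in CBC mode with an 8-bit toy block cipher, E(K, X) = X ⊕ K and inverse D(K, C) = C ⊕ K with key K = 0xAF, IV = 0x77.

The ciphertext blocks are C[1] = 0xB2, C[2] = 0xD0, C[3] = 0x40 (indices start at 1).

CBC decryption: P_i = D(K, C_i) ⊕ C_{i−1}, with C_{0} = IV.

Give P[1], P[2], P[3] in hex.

P[1] = 0x6A, P[2] = 0xCD, P[3] = 0x3F

P[1]: D(K, 0xB2) = 0x1D; 0x1D ⊕ 0x77 = 0x6A.
P[2]: D(K, 0xD0) = 0x7F; 0x7F ⊕ 0xB2 = 0xCD.
P[3]: D(K, 0x40) = 0xEF; 0xEF ⊕ 0xD0 = 0x3F.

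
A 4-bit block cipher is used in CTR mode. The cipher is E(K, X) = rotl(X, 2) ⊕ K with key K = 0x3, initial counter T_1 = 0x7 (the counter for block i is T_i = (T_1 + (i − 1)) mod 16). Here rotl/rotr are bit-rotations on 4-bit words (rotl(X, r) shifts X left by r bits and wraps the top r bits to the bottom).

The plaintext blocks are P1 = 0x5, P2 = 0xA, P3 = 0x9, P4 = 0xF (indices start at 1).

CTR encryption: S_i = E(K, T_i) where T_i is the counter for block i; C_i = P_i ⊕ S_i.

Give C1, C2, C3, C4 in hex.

C1: T = 0x7, S = E(K, T) = 0xE; 0x5 ⊕ 0xE = 0xB.
C2: T = 0x8, S = E(K, T) = 0x1; 0xA ⊕ 0x1 = 0xB.
C3: T = 0x9, S = E(K, T) = 0x5; 0x9 ⊕ 0x5 = 0xC.
C4: T = 0xA, S = E(K, T) = 0x9; 0xF ⊕ 0x9 = 0x6.

C1 = 0xB, C2 = 0xB, C3 = 0xC, C4 = 0x6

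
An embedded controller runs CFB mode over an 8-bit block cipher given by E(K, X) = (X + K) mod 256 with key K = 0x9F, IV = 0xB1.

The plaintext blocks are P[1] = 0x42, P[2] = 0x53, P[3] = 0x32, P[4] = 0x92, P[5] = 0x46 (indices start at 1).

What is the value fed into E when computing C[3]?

0xE2

CFB encryption: C_i = P_i ⊕ E(K, C_{i−1}), with C_{0} = IV.
C[1]: E(K, 0xB1) = 0x50; 0x42 ⊕ 0x50 = 0x12.
C[2]: E(K, 0x12) = 0xB1; 0x53 ⊕ 0xB1 = 0xE2.
C[3]: E(K, 0xE2) = 0x81; 0x32 ⊕ 0x81 = 0xB3.
So the input to E for block [3] is 0xE2.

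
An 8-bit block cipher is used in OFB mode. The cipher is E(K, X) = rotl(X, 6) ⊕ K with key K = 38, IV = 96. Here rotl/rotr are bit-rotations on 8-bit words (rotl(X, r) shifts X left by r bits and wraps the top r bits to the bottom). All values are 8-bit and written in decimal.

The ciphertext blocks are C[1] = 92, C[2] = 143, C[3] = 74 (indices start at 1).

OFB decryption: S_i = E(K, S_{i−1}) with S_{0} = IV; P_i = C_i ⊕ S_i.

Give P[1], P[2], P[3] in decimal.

P[1] = 98, P[2] = 38, P[3] = 6

P[1]: S = E(K, 96) = 62; 92 ⊕ 62 = 98.
P[2]: S = E(K, 62) = 169; 143 ⊕ 169 = 38.
P[3]: S = E(K, 169) = 76; 74 ⊕ 76 = 6.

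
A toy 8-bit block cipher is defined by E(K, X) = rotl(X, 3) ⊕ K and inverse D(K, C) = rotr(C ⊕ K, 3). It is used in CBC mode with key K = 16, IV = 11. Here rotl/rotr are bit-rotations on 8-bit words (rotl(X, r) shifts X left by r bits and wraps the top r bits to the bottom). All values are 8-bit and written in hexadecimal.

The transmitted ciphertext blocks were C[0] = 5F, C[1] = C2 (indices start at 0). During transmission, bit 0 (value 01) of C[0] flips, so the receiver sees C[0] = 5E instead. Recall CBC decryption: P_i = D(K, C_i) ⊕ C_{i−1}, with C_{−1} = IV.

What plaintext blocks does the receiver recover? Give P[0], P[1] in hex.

P[0] = 18, P[1] = C4

Only C[0] changed, to 5E. In CBC, a change in C_i garbles P_i and flips the same bit in P_{i+1}. Decrypting the received ciphertext:
P[0]: D(K, 5E) = 09; 09 ⊕ 11 = 18.
P[1]: D(K, C2) = 9A; 9A ⊕ 5E = C4.
Blocks that differ from the original plaintext: P[0], P[1].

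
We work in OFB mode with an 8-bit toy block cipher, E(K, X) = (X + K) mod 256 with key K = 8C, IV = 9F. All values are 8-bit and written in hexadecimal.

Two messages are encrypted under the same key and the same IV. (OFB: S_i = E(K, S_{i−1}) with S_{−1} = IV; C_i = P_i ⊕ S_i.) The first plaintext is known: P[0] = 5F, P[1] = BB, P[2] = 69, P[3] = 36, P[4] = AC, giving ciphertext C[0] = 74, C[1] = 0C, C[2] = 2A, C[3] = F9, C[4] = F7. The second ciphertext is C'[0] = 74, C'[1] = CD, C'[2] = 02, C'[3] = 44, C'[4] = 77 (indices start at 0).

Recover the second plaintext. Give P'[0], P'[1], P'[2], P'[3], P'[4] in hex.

P'[0] = 5F, P'[1] = 7A, P'[2] = 41, P'[3] = 8B, P'[4] = 2C

In OFB with a reused IV, both messages share the same keystream S_i, so C_i ⊕ C'_i = P_i ⊕ P'_i and thus P'_i = P_i ⊕ C_i ⊕ C'_i.
P'[0]: 5F ⊕ 74 ⊕ 74 = 5F.
P'[1]: BB ⊕ 0C ⊕ CD = 7A.
P'[2]: 69 ⊕ 2A ⊕ 02 = 41.
P'[3]: 36 ⊕ F9 ⊕ 44 = 8B.
P'[4]: AC ⊕ F7 ⊕ 77 = 2C.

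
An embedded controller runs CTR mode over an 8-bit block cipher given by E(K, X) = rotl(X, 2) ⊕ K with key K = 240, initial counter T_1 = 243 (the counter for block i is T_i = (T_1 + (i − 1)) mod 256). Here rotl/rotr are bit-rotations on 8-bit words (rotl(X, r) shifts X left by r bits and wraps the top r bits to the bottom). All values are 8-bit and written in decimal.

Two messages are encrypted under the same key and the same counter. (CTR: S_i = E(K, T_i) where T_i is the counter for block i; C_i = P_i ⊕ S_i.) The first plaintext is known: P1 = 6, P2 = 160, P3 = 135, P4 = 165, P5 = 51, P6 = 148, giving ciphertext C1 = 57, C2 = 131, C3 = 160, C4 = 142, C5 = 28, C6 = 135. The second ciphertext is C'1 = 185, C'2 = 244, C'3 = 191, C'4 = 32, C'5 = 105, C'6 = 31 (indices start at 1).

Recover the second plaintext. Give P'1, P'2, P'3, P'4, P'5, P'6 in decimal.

P'1 = 134, P'2 = 215, P'3 = 152, P'4 = 11, P'5 = 70, P'6 = 12

In CTR with a reused counter, both messages share the same keystream S_i, so C_i ⊕ C'_i = P_i ⊕ P'_i and thus P'_i = P_i ⊕ C_i ⊕ C'_i.
P'1: 6 ⊕ 57 ⊕ 185 = 134.
P'2: 160 ⊕ 131 ⊕ 244 = 215.
P'3: 135 ⊕ 160 ⊕ 191 = 152.
P'4: 165 ⊕ 142 ⊕ 32 = 11.
P'5: 51 ⊕ 28 ⊕ 105 = 70.
P'6: 148 ⊕ 135 ⊕ 31 = 12.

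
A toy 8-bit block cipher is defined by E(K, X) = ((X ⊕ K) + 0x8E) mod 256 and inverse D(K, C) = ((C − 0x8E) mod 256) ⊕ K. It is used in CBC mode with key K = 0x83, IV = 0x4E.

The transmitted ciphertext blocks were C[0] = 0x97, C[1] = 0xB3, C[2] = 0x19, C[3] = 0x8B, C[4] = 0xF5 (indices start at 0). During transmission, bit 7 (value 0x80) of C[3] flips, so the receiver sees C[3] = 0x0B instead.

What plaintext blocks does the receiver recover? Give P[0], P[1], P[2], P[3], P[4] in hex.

CBC decryption: P_i = D(K, C_i) ⊕ C_{i−1}, with C_{−1} = IV.
Only C[3] changed, to 0x0B. In CBC, a change in C_i garbles P_i and flips the same bit in P_{i+1}. Decrypting the received ciphertext:
P[0]: D(K, 0x97) = 0x8A; 0x8A ⊕ 0x4E = 0xC4.
P[1]: D(K, 0xB3) = 0xA6; 0xA6 ⊕ 0x97 = 0x31.
P[2]: D(K, 0x19) = 0x08; 0x08 ⊕ 0xB3 = 0xBB.
P[3]: D(K, 0x0B) = 0xFE; 0xFE ⊕ 0x19 = 0xE7.
P[4]: D(K, 0xF5) = 0xE4; 0xE4 ⊕ 0x0B = 0xEF.
Blocks that differ from the original plaintext: P[3], P[4].

P[0] = 0xC4, P[1] = 0x31, P[2] = 0xBB, P[3] = 0xE7, P[4] = 0xEF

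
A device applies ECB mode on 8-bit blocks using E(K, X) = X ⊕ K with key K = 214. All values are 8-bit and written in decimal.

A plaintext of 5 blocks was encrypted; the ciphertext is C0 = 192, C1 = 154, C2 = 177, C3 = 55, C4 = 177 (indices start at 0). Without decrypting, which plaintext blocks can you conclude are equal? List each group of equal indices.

ECB encrypts each block independently with the same key, so equal ciphertext blocks imply equal plaintext blocks.
C2 = C4 = 177, so P2 = P4.

P2 = P4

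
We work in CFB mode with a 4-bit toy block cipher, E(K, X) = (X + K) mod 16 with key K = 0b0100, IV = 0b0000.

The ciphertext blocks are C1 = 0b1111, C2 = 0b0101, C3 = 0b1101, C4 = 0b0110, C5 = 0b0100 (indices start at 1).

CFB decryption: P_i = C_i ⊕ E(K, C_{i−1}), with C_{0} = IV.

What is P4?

P4 = 0b0111

P4: E(K, 0b1101) = 0b0001; 0b0110 ⊕ 0b0001 = 0b0111.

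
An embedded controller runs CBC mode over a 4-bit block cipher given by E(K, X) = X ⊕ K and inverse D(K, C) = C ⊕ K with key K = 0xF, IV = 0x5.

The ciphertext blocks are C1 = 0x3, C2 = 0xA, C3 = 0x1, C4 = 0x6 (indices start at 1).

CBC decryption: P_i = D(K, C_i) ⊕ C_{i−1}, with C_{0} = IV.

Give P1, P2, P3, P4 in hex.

P1 = 0x9, P2 = 0x6, P3 = 0x4, P4 = 0x8

P1: D(K, 0x3) = 0xC; 0xC ⊕ 0x5 = 0x9.
P2: D(K, 0xA) = 0x5; 0x5 ⊕ 0x3 = 0x6.
P3: D(K, 0x1) = 0xE; 0xE ⊕ 0xA = 0x4.
P4: D(K, 0x6) = 0x9; 0x9 ⊕ 0x1 = 0x8.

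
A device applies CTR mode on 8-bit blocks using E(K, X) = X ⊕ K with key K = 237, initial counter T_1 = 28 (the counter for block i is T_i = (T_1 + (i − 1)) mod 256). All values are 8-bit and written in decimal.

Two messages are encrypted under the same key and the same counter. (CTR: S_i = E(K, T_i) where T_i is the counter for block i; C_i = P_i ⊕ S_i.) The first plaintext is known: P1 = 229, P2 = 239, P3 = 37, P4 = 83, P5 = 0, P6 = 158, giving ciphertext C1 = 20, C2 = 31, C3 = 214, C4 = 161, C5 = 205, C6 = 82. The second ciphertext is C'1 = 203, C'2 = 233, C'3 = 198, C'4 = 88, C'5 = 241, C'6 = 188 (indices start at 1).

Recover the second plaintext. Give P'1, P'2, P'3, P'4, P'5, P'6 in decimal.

P'1 = 58, P'2 = 25, P'3 = 53, P'4 = 170, P'5 = 60, P'6 = 112

In CTR with a reused counter, both messages share the same keystream S_i, so C_i ⊕ C'_i = P_i ⊕ P'_i and thus P'_i = P_i ⊕ C_i ⊕ C'_i.
P'1: 229 ⊕ 20 ⊕ 203 = 58.
P'2: 239 ⊕ 31 ⊕ 233 = 25.
P'3: 37 ⊕ 214 ⊕ 198 = 53.
P'4: 83 ⊕ 161 ⊕ 88 = 170.
P'5: 0 ⊕ 205 ⊕ 241 = 60.
P'6: 158 ⊕ 82 ⊕ 188 = 112.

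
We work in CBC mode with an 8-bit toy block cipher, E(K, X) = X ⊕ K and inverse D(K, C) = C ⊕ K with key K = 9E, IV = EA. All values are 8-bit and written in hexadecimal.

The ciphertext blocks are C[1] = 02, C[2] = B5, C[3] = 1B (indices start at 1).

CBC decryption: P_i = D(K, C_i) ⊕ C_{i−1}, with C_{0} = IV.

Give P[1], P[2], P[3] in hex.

P[1] = 76, P[2] = 29, P[3] = 30

P[1]: D(K, 02) = 9C; 9C ⊕ EA = 76.
P[2]: D(K, B5) = 2B; 2B ⊕ 02 = 29.
P[3]: D(K, 1B) = 85; 85 ⊕ B5 = 30.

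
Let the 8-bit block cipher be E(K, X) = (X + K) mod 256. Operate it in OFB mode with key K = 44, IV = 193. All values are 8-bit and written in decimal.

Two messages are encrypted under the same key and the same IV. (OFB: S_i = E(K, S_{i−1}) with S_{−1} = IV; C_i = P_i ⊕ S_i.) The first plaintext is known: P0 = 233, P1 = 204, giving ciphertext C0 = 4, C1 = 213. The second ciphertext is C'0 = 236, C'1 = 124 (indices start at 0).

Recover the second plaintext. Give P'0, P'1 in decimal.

In OFB with a reused IV, both messages share the same keystream S_i, so C_i ⊕ C'_i = P_i ⊕ P'_i and thus P'_i = P_i ⊕ C_i ⊕ C'_i.
P'0: 233 ⊕ 4 ⊕ 236 = 1.
P'1: 204 ⊕ 213 ⊕ 124 = 101.

P'0 = 1, P'1 = 101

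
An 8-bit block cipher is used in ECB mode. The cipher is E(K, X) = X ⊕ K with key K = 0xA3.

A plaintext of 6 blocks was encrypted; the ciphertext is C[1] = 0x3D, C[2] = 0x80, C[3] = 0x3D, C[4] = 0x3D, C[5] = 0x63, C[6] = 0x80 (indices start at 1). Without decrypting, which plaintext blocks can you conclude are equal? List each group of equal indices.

ECB encrypts each block independently with the same key, so equal ciphertext blocks imply equal plaintext blocks.
C[1] = C[3] = C[4] = 0x3D, so P[1] = P[3] = P[4].
C[2] = C[6] = 0x80, so P[2] = P[6].

P[1] = P[3] = P[4]; P[2] = P[6]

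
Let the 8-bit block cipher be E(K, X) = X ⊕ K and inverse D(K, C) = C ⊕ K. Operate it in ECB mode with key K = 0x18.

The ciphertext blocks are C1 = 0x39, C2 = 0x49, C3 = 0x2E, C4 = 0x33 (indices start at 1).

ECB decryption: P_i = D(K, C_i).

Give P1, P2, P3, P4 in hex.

P1 = 0x21, P2 = 0x51, P3 = 0x36, P4 = 0x2B

P1: D(K, 0x39) = 0x21.
P2: D(K, 0x49) = 0x51.
P3: D(K, 0x2E) = 0x36.
P4: D(K, 0x33) = 0x2B.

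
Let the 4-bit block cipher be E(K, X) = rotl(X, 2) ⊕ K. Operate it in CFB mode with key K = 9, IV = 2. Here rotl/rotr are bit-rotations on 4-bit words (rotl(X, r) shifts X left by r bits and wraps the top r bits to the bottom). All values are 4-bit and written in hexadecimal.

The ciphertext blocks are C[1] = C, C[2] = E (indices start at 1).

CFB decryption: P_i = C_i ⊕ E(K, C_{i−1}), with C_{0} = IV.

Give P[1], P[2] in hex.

P[1]: E(K, 2) = 1; C ⊕ 1 = D.
P[2]: E(K, C) = A; E ⊕ A = 4.

P[1] = D, P[2] = 4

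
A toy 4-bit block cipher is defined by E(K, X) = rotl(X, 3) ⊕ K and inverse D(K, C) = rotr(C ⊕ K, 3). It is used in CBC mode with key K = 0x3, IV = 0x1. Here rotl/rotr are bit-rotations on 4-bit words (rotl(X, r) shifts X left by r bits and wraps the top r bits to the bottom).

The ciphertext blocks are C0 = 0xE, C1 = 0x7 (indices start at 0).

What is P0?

P0 = 0xA

CBC decryption: P_i = D(K, C_i) ⊕ C_{i−1}, with C_{−1} = IV.
P0: D(K, 0xE) = 0xB; 0xB ⊕ 0x1 = 0xA.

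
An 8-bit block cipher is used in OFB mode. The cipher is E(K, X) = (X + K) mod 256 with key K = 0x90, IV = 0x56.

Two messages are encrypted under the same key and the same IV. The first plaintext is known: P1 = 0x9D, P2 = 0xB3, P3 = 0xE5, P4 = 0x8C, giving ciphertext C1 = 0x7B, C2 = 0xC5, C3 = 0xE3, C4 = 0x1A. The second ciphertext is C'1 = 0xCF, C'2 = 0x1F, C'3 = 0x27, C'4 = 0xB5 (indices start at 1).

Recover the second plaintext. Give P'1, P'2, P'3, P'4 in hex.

In OFB with a reused IV, both messages share the same keystream S_i, so C_i ⊕ C'_i = P_i ⊕ P'_i and thus P'_i = P_i ⊕ C_i ⊕ C'_i.
P'1: 0x9D ⊕ 0x7B ⊕ 0xCF = 0x29.
P'2: 0xB3 ⊕ 0xC5 ⊕ 0x1F = 0x69.
P'3: 0xE5 ⊕ 0xE3 ⊕ 0x27 = 0x21.
P'4: 0x8C ⊕ 0x1A ⊕ 0xB5 = 0x23.

P'1 = 0x29, P'2 = 0x69, P'3 = 0x21, P'4 = 0x23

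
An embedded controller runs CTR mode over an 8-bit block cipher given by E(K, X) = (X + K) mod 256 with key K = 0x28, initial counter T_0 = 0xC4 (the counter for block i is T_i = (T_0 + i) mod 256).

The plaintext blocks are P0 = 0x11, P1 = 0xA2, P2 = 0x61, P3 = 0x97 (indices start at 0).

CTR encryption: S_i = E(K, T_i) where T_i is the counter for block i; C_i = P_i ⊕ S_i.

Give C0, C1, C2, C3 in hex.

C0: T = 0xC4, S = E(K, T) = 0xEC; 0x11 ⊕ 0xEC = 0xFD.
C1: T = 0xC5, S = E(K, T) = 0xED; 0xA2 ⊕ 0xED = 0x4F.
C2: T = 0xC6, S = E(K, T) = 0xEE; 0x61 ⊕ 0xEE = 0x8F.
C3: T = 0xC7, S = E(K, T) = 0xEF; 0x97 ⊕ 0xEF = 0x78.

C0 = 0xFD, C1 = 0x4F, C2 = 0x8F, C3 = 0x78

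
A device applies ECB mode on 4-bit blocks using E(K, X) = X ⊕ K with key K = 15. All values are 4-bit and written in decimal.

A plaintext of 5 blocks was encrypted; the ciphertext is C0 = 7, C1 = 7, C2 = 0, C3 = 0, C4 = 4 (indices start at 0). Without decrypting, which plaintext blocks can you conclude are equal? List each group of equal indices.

ECB encrypts each block independently with the same key, so equal ciphertext blocks imply equal plaintext blocks.
C0 = C1 = 7, so P0 = P1.
C2 = C3 = 0, so P2 = P3.

P0 = P1; P2 = P3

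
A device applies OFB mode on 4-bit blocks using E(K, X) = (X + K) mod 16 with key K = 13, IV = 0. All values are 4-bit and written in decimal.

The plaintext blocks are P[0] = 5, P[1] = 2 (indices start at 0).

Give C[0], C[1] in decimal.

OFB encryption: S_i = E(K, S_{i−1}) with S_{−1} = IV; C_i = P_i ⊕ S_i.
C[0]: S = E(K, 0) = 13; 5 ⊕ 13 = 8.
C[1]: S = E(K, 13) = 10; 2 ⊕ 10 = 8.

C[0] = 8, C[1] = 8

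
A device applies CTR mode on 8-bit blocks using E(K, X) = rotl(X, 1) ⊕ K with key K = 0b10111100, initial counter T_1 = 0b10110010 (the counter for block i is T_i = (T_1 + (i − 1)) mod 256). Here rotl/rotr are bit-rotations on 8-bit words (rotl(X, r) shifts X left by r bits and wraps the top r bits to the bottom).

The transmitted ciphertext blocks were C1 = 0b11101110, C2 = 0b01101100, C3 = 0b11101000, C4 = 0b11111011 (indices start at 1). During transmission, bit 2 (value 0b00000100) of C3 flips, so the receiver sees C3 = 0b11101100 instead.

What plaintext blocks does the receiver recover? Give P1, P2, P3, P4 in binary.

P1 = 0b00110111, P2 = 0b10110111, P3 = 0b00111001, P4 = 0b00101100

CTR decryption: S_i = E(K, T_i) where T_i is the counter for block i; P_i = C_i ⊕ S_i.
Only C3 changed, to 0b11101100. In CTR, a change in C_i flips the same bit in P_i only; the keystream is unaffected. Decrypting the received ciphertext:
P1: T = 0b10110010, S = E(K, T) = 0b11011001; 0b11101110 ⊕ 0b11011001 = 0b00110111.
P2: T = 0b10110011, S = E(K, T) = 0b11011011; 0b01101100 ⊕ 0b11011011 = 0b10110111.
P3: T = 0b10110100, S = E(K, T) = 0b11010101; 0b11101100 ⊕ 0b11010101 = 0b00111001.
P4: T = 0b10110101, S = E(K, T) = 0b11010111; 0b11111011 ⊕ 0b11010111 = 0b00101100.
Blocks that differ from the original plaintext: P3.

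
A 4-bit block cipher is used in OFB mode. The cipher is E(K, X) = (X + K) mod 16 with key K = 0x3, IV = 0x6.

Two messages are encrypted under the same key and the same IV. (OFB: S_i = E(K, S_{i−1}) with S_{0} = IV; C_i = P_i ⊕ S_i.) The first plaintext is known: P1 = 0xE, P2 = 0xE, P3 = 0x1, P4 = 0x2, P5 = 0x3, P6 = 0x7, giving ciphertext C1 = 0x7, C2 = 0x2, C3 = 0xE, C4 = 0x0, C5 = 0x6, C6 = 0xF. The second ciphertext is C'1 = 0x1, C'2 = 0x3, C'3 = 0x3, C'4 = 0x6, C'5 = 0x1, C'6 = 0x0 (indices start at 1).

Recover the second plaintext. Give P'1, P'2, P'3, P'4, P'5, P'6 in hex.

In OFB with a reused IV, both messages share the same keystream S_i, so C_i ⊕ C'_i = P_i ⊕ P'_i and thus P'_i = P_i ⊕ C_i ⊕ C'_i.
P'1: 0xE ⊕ 0x7 ⊕ 0x1 = 0x8.
P'2: 0xE ⊕ 0x2 ⊕ 0x3 = 0xF.
P'3: 0x1 ⊕ 0xE ⊕ 0x3 = 0xC.
P'4: 0x2 ⊕ 0x0 ⊕ 0x6 = 0x4.
P'5: 0x3 ⊕ 0x6 ⊕ 0x1 = 0x4.
P'6: 0x7 ⊕ 0xF ⊕ 0x0 = 0x8.

P'1 = 0x8, P'2 = 0xF, P'3 = 0xC, P'4 = 0x4, P'5 = 0x4, P'6 = 0x8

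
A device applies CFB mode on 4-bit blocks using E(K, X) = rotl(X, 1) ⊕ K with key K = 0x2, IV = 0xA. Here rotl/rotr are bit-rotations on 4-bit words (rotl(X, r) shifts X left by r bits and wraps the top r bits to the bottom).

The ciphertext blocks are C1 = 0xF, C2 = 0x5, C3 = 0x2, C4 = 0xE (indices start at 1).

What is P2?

CFB decryption: P_i = C_i ⊕ E(K, C_{i−1}), with C_{0} = IV.
P2: E(K, 0xF) = 0xD; 0x5 ⊕ 0xD = 0x8.

P2 = 0x8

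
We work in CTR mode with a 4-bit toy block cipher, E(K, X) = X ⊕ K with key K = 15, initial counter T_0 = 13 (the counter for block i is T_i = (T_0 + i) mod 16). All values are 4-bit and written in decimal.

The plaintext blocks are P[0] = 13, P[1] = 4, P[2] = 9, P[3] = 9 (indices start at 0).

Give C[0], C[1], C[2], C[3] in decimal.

C[0] = 15, C[1] = 5, C[2] = 9, C[3] = 6

CTR encryption: S_i = E(K, T_i) where T_i is the counter for block i; C_i = P_i ⊕ S_i.
C[0]: T = 13, S = E(K, T) = 2; 13 ⊕ 2 = 15.
C[1]: T = 14, S = E(K, T) = 1; 4 ⊕ 1 = 5.
C[2]: T = 15, S = E(K, T) = 0; 9 ⊕ 0 = 9.
C[3]: T = 0, S = E(K, T) = 15; 9 ⊕ 15 = 6.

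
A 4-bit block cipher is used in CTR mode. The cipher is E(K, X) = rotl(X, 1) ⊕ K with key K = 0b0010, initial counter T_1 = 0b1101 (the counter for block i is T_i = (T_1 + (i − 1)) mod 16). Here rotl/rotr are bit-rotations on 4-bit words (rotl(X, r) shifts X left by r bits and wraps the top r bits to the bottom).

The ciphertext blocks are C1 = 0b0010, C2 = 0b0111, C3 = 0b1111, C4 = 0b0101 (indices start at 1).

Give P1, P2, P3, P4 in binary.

CTR decryption: S_i = E(K, T_i) where T_i is the counter for block i; P_i = C_i ⊕ S_i.
P1: T = 0b1101, S = E(K, T) = 0b1001; 0b0010 ⊕ 0b1001 = 0b1011.
P2: T = 0b1110, S = E(K, T) = 0b1111; 0b0111 ⊕ 0b1111 = 0b1000.
P3: T = 0b1111, S = E(K, T) = 0b1101; 0b1111 ⊕ 0b1101 = 0b0010.
P4: T = 0b0000, S = E(K, T) = 0b0010; 0b0101 ⊕ 0b0010 = 0b0111.

P1 = 0b1011, P2 = 0b1000, P3 = 0b0010, P4 = 0b0111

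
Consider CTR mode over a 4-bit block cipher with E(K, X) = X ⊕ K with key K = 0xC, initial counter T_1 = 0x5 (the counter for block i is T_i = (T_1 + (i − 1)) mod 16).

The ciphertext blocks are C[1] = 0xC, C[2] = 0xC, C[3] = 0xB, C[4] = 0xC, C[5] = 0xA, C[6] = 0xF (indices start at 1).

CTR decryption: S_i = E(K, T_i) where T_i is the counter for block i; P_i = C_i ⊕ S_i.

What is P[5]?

P[5]: T = 0x9, S = E(K, T) = 0x5; 0xA ⊕ 0x5 = 0xF.

P[5] = 0xF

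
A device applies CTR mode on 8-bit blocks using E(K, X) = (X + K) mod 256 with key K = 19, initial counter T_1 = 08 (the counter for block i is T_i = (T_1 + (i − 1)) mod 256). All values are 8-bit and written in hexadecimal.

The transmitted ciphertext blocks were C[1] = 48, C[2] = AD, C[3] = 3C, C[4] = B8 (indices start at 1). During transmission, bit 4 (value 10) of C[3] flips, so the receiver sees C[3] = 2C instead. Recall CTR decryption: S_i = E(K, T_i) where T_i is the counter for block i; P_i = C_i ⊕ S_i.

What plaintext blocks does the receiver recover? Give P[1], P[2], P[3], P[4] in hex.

P[1] = 69, P[2] = 8F, P[3] = 0F, P[4] = 9C

Only C[3] changed, to 2C. In CTR, a change in C_i flips the same bit in P_i only; the keystream is unaffected. Decrypting the received ciphertext:
P[1]: T = 08, S = E(K, T) = 21; 48 ⊕ 21 = 69.
P[2]: T = 09, S = E(K, T) = 22; AD ⊕ 22 = 8F.
P[3]: T = 0A, S = E(K, T) = 23; 2C ⊕ 23 = 0F.
P[4]: T = 0B, S = E(K, T) = 24; B8 ⊕ 24 = 9C.
Blocks that differ from the original plaintext: P[3].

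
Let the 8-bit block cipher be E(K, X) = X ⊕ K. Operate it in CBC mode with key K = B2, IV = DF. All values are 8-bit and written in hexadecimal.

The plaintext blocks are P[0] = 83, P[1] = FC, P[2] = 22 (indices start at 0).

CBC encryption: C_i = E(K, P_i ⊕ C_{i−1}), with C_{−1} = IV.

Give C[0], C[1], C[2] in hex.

C[0] = EE, C[1] = A0, C[2] = 30

C[0]: P[0] ⊕ DF = 5C; E(K, 5C) = EE.
C[1]: P[1] ⊕ EE = 12; E(K, 12) = A0.
C[2]: P[2] ⊕ A0 = 82; E(K, 82) = 30.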